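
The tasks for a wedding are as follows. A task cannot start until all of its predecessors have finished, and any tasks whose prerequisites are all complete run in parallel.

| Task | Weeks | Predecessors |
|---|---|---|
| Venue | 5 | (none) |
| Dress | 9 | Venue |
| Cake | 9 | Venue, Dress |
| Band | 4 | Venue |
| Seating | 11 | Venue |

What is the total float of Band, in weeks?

Venue→Dress→Cake = 5+9+9 = 23 sets the makespan at 23 weeks.
Longest path through Band: 9 weeks (earliest finish 9, latest finish 23).
Slack of Band = 19 − 5 = 14 weeks.

14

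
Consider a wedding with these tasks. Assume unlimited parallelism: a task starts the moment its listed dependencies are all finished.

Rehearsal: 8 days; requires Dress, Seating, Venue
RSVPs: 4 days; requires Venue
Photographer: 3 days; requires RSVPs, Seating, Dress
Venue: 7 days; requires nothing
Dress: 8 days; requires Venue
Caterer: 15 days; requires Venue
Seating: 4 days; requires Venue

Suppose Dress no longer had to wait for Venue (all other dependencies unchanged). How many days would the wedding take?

22

Original critical path: Venue→Dress→Rehearsal = 7+8+8 = 23 ⇒ 23 days.
Without Venue→Dress, Dress's earliest start moves from 7 to 0.
The longest chain is now Venue→Caterer = 7+15 = 22, so the wedding takes 22 days.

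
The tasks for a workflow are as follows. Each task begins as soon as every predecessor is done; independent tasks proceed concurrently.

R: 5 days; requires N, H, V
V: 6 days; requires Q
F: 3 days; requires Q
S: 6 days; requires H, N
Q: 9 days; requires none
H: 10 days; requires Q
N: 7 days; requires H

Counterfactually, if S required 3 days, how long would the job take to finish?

31

As given, the longest chain is Q→H→N→S = 9+10+7+6 = 32, so the finish is 32 days.
S lies on that path, so at 3 days the path becomes 29 days.
New critical path: Q→H→N→R = 9+10+7+5 = 31 ⇒ 31 days.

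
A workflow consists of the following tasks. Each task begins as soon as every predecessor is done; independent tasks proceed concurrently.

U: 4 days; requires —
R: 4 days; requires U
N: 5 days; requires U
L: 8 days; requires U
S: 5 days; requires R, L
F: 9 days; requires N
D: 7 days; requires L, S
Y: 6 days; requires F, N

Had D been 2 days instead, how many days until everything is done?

24

Baseline: U→L→S→D = 4+8+5+7 = 24 → 24 days.
D lies on that path, so at 2 days the path becomes 19 days.
The binding chain switches to U→N→F→Y = 4+5+9+6 = 24; finish 24 days.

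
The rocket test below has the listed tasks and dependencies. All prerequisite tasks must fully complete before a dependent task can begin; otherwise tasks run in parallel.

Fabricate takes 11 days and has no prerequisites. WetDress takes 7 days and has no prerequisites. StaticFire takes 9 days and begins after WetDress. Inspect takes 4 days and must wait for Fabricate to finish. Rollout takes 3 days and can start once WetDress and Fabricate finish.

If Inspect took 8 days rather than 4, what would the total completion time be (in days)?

19

Actual critical path: WetDress→StaticFire = 7+9 = 16 ⇒ 16 days.
Inspect is off the critical path — its longest chain is 15 days, giving 1 of slack.
New critical path: Fabricate→Inspect = 11+8 = 19 ⇒ 19 days.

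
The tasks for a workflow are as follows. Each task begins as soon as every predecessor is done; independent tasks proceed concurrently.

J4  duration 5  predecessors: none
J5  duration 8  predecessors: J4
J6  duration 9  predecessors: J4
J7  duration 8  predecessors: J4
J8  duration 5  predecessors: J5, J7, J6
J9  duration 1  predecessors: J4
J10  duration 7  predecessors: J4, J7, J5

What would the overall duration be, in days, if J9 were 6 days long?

The binding path is J4→J5→J10 = 5+8+7 = 20; finish at 20 days.
J9 has 14 days of float (longest path through it is 6).
That remains the longest chain; total 20 days.

20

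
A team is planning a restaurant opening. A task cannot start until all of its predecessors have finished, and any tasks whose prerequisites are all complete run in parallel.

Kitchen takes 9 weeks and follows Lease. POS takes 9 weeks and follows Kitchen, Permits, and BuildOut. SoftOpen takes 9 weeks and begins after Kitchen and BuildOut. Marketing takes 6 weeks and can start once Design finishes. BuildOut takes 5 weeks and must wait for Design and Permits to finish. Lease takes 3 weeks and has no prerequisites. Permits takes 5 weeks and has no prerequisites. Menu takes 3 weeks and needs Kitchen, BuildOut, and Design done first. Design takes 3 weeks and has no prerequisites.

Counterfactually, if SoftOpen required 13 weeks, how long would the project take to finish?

The binding path is Lease→Kitchen→SoftOpen = 3+9+9 = 21; finish at 21 weeks.
SoftOpen is on the critical path; changing it to 13 makes that path 25 weeks.
That remains the longest chain; total 25 weeks.

25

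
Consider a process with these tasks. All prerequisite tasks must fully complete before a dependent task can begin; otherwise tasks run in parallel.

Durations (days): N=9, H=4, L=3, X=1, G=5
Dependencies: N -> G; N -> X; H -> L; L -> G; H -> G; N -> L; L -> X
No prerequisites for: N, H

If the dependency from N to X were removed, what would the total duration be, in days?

Before: longest chain N→L→G = 9+3+5 = 17, finish 17.
Dropping N→X doesn't change X's earliest start (12); another predecessor still binds.
New critical path: N→L→G = 9+3+5 = 17 ⇒ 17 days.

17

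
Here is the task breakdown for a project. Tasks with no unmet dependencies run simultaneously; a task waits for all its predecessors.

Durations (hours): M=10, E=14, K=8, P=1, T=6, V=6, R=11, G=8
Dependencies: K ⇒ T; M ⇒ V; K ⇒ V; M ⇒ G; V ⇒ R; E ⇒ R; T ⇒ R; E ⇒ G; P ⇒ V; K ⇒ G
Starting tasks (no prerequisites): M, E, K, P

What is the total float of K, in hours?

Critical path: M→V→R = 10+6+11 = 27, so the finish is 27 hours.
K finishes as early as 8 and must finish by 10.
Float = 27 − 25 = 2.

2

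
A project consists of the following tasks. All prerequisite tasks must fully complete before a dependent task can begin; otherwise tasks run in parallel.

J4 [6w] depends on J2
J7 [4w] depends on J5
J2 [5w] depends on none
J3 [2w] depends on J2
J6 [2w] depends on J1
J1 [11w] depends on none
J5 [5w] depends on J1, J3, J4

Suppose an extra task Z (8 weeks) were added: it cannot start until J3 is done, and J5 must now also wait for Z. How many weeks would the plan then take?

Originally the plan takes 20 weeks.
With Z inserted, J5 now waits for max(J1, J3, J4, Z).
New critical path: J2→J3→Z→J5→J7 = 5+2+8+5+4 = 24 ⇒ 24 weeks.

24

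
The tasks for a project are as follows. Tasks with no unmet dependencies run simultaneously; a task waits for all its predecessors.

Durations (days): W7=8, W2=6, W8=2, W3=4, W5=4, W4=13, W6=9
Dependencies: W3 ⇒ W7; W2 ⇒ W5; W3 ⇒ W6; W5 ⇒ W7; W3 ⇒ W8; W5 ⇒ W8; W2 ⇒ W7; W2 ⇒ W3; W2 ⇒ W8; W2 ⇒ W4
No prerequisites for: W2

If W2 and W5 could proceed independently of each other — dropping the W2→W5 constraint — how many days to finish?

Before: longest chain W2→W3→W6 = 6+4+9 = 19, finish 19.
Without W2→W5, W5's earliest start moves from 6 to 0.
New critical path: W2→W3→W6 = 6+4+9 = 19 ⇒ 19 days.

19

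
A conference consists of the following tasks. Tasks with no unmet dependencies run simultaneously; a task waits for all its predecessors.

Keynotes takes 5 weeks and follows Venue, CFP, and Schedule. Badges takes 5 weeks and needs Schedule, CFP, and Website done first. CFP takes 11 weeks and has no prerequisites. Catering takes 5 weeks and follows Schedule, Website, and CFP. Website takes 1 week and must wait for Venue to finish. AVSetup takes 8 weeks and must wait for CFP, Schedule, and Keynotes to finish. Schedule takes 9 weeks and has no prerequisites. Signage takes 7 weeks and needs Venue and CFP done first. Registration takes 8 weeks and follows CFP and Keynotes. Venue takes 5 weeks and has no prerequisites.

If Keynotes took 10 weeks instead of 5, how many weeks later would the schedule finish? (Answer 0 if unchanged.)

Actual critical path: CFP→Keynotes→Registration = 11+5+8 = 24 ⇒ 24 weeks.
Since Keynotes is critical, the +5 change carries straight to that chain (now 29 weeks).
The critical path is still CFP→Keynotes→Registration; finish is now 29 weeks.
Change in finish: 29 − 24 = +5 weeks.

5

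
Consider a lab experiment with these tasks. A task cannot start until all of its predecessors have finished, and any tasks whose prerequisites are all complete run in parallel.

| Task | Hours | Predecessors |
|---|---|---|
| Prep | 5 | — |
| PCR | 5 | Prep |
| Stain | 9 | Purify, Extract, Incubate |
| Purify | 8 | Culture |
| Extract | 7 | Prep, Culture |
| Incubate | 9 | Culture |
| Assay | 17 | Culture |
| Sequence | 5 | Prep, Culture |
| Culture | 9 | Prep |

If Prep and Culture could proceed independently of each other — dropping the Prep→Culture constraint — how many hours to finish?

With the dependency in place, Prep→Culture→Incubate→Stain = 5+9+9+9 = 32 sets the finish at 32 hours.
Without Prep→Culture, Culture's earliest start moves from 5 to 0.
New critical path: Culture→Incubate→Stain = 9+9+9 = 27 ⇒ 27 hours.

27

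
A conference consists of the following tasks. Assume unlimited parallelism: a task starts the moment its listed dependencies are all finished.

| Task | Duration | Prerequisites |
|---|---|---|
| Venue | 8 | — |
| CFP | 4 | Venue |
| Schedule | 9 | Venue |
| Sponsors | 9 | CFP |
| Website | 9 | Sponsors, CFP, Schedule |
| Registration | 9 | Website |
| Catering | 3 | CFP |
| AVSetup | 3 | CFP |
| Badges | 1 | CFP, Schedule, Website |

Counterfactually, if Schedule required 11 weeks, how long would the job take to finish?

Actual critical path: Venue→CFP→Sponsors→Website→Registration = 8+4+9+9+9 = 39 ⇒ 39 weeks.
The longest path through Schedule is only 35 weeks, so Schedule has float 4.
That remains the longest chain; total 39 weeks.

39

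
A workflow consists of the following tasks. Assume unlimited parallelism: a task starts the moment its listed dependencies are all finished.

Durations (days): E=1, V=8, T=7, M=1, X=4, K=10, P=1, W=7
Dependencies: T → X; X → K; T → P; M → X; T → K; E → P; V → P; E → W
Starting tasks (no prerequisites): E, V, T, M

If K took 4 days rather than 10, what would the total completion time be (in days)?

Actual critical path: T→X→K = 7+4+10 = 21 ⇒ 21 days.
K is on the critical path; changing it to 4 makes that path 15 days.
No other chain overtakes it, so the finish is 15 days.

15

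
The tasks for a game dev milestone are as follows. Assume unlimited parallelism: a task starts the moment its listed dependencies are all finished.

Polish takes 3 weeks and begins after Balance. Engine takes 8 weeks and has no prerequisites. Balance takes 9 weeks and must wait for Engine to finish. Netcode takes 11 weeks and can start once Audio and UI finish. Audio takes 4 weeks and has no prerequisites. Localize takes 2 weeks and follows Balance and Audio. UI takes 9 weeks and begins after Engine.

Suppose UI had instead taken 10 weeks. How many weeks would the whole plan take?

29

Baseline: Engine→UI→Netcode = 8+9+11 = 28 → 28 weeks.
UI lies on that path, so at 10 weeks the path becomes 29 weeks.
The critical path is still Engine→UI→Netcode; finish is now 29 weeks.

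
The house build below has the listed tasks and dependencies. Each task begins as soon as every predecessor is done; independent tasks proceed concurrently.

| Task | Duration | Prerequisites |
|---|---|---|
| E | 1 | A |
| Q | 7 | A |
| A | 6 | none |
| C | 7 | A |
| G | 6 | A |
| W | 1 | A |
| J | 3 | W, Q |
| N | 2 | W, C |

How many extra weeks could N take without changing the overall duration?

The longest chain is A→Q→J = 6+7+3 = 16; overall finish 16 weeks.
Longest path through N: 15 weeks (earliest finish 15, latest finish 16).
Slack of N = 14 − 13 = 1 week.

1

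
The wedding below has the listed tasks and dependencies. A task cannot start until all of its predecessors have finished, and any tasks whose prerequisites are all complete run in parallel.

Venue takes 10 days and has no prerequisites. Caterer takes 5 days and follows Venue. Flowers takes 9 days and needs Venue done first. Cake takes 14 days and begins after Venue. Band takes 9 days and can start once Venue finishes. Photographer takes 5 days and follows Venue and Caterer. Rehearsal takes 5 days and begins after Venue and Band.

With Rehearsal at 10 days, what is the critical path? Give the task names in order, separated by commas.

As given, the longest chain is Venue→Band→Rehearsal = 10+9+5 = 24, so the finish is 24 days.
Since Rehearsal is critical, the +5 change carries straight to that chain (now 29 days).
The critical path is still Venue→Band→Rehearsal; finish is now 29 days.

Venue, Band, Rehearsal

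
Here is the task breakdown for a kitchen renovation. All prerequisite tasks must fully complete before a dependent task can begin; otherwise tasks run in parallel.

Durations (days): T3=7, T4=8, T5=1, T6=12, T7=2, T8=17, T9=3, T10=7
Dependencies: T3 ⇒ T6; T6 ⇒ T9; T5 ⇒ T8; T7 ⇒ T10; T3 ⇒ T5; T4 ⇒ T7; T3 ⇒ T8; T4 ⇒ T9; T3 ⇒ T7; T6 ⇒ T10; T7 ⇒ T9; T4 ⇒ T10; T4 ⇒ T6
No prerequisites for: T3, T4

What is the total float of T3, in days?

Critical path: T4→T6→T10 = 8+12+7 = 27, so the finish is 27 days.
The longest chain containing T3 totals 26 days.
Slack of T3 = 1 − 0 = 1 day.

1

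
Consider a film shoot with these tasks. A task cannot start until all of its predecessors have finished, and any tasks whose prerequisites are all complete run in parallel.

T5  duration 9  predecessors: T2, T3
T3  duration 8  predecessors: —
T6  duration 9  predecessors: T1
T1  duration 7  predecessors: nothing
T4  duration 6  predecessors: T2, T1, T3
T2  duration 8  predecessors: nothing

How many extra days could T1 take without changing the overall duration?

1

Critical path: T2→T5 = 8+9 = 17, so the finish is 17 days.
T1 finishes as early as 7 and must finish by 8.
Float = 17 − 16 = 1.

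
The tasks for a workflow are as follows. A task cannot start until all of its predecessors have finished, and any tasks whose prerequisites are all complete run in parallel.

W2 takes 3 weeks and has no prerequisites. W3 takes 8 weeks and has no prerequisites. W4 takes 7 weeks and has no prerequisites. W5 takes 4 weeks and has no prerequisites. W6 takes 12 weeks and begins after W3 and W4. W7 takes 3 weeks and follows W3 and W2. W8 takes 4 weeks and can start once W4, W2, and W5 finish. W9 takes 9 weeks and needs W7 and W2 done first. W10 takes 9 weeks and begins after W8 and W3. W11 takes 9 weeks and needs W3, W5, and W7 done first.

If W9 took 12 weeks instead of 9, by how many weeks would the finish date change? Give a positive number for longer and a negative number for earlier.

Baseline: W3→W7→W9 = 8+3+9 = 20 → 20 weeks.
W9 is on the critical path; changing it to 12 makes that path 23 weeks.
The critical path is still W3→W7→W9; finish is now 23 weeks.
Change in finish: 23 − 20 = +3 weeks.

3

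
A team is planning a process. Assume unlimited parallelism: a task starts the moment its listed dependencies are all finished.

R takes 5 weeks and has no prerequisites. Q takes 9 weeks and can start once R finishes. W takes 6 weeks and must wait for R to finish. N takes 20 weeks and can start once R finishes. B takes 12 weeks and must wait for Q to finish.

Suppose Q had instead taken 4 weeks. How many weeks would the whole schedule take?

25

Actual critical path: R→Q→B = 5+9+12 = 26 ⇒ 26 weeks.
Q is on the critical path; changing it to 4 makes that path 21 weeks.
Now R→N = 5+20 = 25 is longest, so the finish becomes 25 weeks.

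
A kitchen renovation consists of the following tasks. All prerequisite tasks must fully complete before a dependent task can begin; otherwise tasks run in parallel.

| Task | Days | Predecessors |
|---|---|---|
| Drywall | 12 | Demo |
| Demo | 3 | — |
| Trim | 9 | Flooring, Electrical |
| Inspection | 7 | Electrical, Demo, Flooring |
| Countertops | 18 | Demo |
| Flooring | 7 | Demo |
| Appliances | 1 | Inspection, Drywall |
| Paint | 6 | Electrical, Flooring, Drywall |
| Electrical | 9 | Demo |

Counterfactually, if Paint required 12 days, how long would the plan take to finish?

27

Actual critical path: Demo→Drywall→Paint = 3+12+6 = 21 ⇒ 21 days.
Paint is on the critical path; changing it to 12 makes that path 27 days.
The critical path is still Demo→Drywall→Paint; finish is now 27 days.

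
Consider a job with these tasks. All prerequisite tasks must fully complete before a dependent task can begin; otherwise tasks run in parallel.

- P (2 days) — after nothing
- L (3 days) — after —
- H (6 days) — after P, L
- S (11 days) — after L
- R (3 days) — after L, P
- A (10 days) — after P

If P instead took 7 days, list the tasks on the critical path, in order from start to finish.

P, A

As given, the longest chain is L→S = 3+11 = 14, so the finish is 14 days.
P has 2 days of float (longest path through it is 12).
The binding chain switches to P→A = 7+10 = 17; finish 17 days.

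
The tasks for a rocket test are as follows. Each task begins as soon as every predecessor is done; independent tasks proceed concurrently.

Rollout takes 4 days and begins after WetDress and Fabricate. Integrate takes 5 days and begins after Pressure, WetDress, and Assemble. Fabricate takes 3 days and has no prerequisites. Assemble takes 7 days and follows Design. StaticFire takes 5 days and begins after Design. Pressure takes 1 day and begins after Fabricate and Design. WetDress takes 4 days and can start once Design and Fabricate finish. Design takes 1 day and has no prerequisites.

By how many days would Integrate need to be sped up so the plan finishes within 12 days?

Current finish: 13 days; target: 12.
Integrate is on every critical path, so each day cut from Integrate cuts the finish by one (this holds down to a finish of 11).
Need 13 − 12 = 1 day off Integrate → Integrate becomes 4 days, finish becomes 12.

1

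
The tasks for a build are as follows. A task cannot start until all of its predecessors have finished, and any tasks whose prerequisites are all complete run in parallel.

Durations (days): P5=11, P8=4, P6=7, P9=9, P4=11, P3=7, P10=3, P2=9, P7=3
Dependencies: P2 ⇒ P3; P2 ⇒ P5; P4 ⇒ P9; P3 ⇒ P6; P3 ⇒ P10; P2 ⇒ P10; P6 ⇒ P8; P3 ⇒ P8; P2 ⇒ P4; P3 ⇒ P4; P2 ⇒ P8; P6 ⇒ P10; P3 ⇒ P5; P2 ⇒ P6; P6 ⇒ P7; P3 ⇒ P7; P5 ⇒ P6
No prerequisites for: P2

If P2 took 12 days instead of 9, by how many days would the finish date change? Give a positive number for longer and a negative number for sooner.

Critical path before the change: P2→P3→P5→P6→P8 = 9+7+11+7+4 = 38 giving 38 days.
P2 lies on that path, so at 12 days the path becomes 41 days.
The critical path is still P2→P3→P5→P6→P8; finish is now 41 days.
Change in finish: 41 − 38 = +3 days.

3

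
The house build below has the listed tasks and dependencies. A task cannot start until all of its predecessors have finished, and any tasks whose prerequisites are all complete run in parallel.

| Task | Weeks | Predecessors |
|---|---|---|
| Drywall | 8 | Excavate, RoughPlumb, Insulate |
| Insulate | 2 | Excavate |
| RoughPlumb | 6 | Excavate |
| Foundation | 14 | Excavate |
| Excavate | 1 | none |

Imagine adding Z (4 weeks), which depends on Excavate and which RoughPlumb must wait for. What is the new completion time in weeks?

19

Originally the schedule takes 15 weeks.
With Z inserted, RoughPlumb now waits for max(Excavate, Z).
New critical path: Excavate→Z→RoughPlumb→Drywall = 1+4+6+8 = 19 ⇒ 19 weeks.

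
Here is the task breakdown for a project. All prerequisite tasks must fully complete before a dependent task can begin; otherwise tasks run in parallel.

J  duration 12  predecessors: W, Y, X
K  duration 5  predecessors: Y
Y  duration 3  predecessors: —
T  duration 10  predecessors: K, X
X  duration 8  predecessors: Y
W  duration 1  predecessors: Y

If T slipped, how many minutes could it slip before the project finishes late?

2

Y→X→J = 3+8+12 = 23 sets the makespan at 23 minutes.
Longest path through T: 21 minutes (earliest finish 21, latest finish 23).
Float = 23 − 21 = 2.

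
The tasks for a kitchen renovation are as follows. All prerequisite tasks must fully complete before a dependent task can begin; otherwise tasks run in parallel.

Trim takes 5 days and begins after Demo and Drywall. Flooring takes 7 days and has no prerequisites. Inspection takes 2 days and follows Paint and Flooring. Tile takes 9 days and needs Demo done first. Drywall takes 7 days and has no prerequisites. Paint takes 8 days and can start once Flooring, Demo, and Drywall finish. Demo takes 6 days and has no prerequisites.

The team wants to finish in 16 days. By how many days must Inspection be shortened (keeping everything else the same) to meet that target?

Current finish: 17 days; target: 16.
Inspection is on every critical path, so each day cut from Inspection cuts the finish by one (this holds down to a finish of 16).
Need 17 − 16 = 1 day off Inspection → Inspection becomes 1 day, finish becomes 16.

1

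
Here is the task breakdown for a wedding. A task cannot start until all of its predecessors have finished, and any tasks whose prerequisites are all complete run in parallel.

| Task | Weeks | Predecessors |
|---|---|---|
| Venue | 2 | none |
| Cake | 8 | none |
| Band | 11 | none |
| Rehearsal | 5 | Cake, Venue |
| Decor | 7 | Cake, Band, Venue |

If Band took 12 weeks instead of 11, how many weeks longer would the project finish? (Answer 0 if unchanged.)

1

The binding path is Band→Decor = 11+7 = 18; finish at 18 weeks.
Since Band is critical, the +1 change carries straight to that chain (now 19 weeks).
That remains the longest chain; total 19 weeks.
Change in finish: 19 − 18 = +1 weeks.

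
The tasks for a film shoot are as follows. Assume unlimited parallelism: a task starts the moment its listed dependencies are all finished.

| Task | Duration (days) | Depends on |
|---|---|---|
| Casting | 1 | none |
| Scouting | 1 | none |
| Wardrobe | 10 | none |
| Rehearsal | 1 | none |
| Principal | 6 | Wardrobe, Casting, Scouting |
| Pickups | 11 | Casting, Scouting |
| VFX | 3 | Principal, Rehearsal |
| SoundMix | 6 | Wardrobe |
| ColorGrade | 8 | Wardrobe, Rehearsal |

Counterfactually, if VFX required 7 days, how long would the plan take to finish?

Actual critical path: Wardrobe→Principal→VFX = 10+6+3 = 19 ⇒ 19 days.
VFX is on the critical path; changing it to 7 makes that path 23 days.
That remains the longest chain; total 23 days.

23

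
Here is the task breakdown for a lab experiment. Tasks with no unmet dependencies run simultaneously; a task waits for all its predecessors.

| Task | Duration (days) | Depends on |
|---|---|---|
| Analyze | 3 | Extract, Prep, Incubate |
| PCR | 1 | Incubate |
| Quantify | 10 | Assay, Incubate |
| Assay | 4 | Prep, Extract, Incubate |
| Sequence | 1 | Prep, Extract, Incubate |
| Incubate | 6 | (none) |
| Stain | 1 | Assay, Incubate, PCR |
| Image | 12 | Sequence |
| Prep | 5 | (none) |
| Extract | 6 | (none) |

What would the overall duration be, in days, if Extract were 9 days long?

Baseline: Extract→Assay→Quantify = 6+4+10 = 20 → 20 days.
Extract lies on that path, so at 9 days the path becomes 23 days.
The critical path is still Extract→Assay→Quantify; finish is now 23 days.

23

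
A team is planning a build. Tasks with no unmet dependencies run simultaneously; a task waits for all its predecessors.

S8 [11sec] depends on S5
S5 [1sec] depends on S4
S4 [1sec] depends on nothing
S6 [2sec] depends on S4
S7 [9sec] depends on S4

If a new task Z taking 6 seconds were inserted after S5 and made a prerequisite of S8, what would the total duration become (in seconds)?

Originally the project takes 13 seconds.
With Z inserted, S8 now waits for max(S5, Z).
New critical path: S4→S5→Z→S8 = 1+1+6+11 = 19 ⇒ 19 seconds.

19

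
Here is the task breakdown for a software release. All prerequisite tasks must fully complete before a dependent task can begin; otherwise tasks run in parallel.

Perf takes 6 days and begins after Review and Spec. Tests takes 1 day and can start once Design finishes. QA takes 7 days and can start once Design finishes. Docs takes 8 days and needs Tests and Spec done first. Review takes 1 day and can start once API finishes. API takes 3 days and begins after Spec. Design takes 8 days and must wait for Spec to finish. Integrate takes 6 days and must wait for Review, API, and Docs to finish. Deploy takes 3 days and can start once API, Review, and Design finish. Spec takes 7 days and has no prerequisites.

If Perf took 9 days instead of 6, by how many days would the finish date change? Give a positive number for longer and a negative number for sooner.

0

Baseline: Spec→Design→Tests→Docs→Integrate = 7+8+1+8+6 = 30 → 30 days.
Perf is off the critical path — its longest chain is 17 days, giving 13 of slack.
The critical path is still Spec→Design→Tests→Docs→Integrate; finish is now 30 days.
Change in finish: 30 − 30 = +0 days.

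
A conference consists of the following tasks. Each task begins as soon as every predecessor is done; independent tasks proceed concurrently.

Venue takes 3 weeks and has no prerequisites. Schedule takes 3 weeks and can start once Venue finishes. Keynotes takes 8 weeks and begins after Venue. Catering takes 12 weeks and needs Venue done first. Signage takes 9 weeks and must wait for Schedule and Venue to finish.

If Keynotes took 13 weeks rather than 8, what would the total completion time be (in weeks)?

The binding path is Venue→Schedule→Signage = 3+3+9 = 15; finish at 15 weeks.
The longest path through Keynotes is only 11 weeks, so Keynotes has float 4.
The binding chain switches to Venue→Keynotes = 3+13 = 16; finish 16 weeks.

16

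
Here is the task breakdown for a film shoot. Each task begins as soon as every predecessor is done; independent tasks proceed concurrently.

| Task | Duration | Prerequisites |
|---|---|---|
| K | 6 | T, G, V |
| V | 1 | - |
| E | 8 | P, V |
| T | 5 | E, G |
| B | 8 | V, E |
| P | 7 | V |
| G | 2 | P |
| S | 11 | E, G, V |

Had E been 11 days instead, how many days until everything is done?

As given, the longest chain is V→P→E→T→K = 1+7+8+5+6 = 27, so the finish is 27 days.
E lies on that path, so at 11 days the path becomes 30 days.
That remains the longest chain; total 30 days.

30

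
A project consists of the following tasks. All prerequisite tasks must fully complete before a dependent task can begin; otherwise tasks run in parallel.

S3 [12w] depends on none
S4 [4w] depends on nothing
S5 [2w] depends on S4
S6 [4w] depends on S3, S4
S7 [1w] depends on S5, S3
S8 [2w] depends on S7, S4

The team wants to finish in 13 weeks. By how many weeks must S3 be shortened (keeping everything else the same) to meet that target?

Current finish: 16 weeks; target: 13.
S3 is on every critical path, so each week cut from S3 cuts the finish by one (this holds down to a finish of 9).
Need 16 − 13 = 3 weeks off S3 → S3 becomes 9 weeks, finish becomes 13.

3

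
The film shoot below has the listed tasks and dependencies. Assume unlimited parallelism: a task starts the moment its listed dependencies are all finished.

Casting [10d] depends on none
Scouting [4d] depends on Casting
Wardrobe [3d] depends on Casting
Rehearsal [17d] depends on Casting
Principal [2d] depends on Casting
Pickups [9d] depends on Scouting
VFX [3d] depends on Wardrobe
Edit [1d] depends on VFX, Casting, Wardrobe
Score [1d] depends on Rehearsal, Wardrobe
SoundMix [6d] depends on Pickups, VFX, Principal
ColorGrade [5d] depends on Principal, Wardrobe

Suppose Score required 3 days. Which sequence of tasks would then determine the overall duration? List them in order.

Casting, Rehearsal, Score

Actual critical path: Casting→Scouting→Pickups→SoundMix = 10+4+9+6 = 29 ⇒ 29 days.
Score has 1 day of float (longest path through it is 28).
Now Casting→Rehearsal→Score = 10+17+3 = 30 is longest, so the finish becomes 30 days.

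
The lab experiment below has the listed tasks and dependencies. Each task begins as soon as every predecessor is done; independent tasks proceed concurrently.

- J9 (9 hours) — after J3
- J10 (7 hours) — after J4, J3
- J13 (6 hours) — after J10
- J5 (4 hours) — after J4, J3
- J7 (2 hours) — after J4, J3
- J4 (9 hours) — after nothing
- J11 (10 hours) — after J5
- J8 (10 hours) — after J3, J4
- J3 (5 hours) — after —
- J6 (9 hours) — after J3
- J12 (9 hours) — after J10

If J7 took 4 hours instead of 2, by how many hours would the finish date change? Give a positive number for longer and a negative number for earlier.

0

Actual critical path: J4→J10→J12 = 9+7+9 = 25 ⇒ 25 hours.
J7 is off the critical path — its longest chain is 11 hours, giving 14 of slack.
The critical path is still J4→J10→J12; finish is now 25 hours.
Change in finish: 25 − 25 = +0 hours.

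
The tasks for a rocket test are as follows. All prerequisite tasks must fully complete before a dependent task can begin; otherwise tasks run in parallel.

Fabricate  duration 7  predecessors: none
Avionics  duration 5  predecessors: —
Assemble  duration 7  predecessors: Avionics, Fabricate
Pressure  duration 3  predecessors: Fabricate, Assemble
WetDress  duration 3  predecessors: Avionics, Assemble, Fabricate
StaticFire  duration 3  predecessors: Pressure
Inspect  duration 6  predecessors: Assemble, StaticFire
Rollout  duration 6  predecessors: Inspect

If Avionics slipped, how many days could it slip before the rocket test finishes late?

2

The longest chain is Fabricate→Assemble→Pressure→StaticFire→Inspect→Rollout = 7+7+3+3+6+6 = 32; overall finish 32 days.
The longest chain containing Avionics totals 30 days.
So Avionics can slip 7 − 5 = 2 days.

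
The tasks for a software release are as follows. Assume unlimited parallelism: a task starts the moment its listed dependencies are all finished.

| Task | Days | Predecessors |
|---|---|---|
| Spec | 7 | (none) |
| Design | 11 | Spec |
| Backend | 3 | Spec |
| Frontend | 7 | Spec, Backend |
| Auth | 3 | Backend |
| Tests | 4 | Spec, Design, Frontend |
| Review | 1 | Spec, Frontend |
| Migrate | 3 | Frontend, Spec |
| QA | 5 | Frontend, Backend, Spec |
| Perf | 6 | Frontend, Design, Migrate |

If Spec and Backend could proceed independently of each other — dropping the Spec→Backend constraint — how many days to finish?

24

Before: longest chain Spec→Backend→Frontend→Migrate→Perf = 7+3+7+3+6 = 26, finish 26.
Without Spec→Backend, Backend's earliest start moves from 7 to 0.
The longest chain is now Spec→Design→Perf = 7+11+6 = 24, so the software release takes 24 days.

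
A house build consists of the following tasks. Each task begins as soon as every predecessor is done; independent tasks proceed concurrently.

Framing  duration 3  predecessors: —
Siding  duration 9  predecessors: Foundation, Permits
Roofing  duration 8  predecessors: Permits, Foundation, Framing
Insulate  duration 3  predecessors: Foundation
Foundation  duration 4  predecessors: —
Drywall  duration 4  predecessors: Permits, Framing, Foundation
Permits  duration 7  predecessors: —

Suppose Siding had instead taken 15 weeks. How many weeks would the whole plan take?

As given, the longest chain is Permits→Siding = 7+9 = 16, so the finish is 16 weeks.
Siding lies on that path, so at 15 weeks the path becomes 22 weeks.
No other chain overtakes it, so the finish is 22 weeks.

22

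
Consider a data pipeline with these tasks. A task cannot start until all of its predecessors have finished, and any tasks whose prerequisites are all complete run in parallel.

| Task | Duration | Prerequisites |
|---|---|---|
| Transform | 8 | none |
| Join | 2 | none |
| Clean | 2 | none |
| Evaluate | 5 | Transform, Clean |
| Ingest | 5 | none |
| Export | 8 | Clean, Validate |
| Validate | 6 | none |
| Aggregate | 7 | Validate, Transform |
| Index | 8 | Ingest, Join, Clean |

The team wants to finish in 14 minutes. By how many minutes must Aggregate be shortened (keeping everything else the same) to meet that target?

1

Current finish: 15 minutes; target: 14.
Aggregate is on every critical path, so each minute cut from Aggregate cuts the finish by one (this holds down to a finish of 14).
Need 15 − 14 = 1 minute off Aggregate → Aggregate becomes 6 minutes, finish becomes 14.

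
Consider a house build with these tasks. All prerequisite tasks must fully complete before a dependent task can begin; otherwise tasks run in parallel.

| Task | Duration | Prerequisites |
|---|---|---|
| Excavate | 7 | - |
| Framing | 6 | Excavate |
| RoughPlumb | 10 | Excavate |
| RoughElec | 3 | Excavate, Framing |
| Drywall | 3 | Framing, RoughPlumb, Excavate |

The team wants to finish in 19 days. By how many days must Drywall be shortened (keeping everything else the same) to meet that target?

Current finish: 20 days; target: 19.
Drywall is on every critical path, so each day cut from Drywall cuts the finish by one (this holds down to a finish of 18).
Need 20 − 19 = 1 day off Drywall → Drywall becomes 2 days, finish becomes 19.

1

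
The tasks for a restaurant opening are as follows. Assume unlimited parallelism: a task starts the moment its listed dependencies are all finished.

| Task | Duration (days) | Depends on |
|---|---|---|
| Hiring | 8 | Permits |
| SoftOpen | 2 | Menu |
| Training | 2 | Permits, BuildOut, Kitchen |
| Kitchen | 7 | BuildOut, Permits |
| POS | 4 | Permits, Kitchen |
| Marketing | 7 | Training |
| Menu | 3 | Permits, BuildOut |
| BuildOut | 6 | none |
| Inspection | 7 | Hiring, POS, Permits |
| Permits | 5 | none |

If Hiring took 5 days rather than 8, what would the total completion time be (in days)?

24

Critical path before the change: BuildOut→Kitchen→POS→Inspection = 6+7+4+7 = 24 giving 24 days.
Hiring has 4 days of float (longest path through it is 20).
That remains the longest chain; total 24 days.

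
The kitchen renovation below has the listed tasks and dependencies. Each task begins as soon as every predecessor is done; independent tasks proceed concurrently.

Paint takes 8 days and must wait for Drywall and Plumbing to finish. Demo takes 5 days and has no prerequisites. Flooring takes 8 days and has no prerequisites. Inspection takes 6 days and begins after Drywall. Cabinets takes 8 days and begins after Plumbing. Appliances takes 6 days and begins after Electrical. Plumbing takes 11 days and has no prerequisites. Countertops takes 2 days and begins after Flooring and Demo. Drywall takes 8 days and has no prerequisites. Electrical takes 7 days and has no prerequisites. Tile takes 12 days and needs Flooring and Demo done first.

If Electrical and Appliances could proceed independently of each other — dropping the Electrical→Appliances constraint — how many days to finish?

Original critical path: Flooring→Tile = 8+12 = 20 ⇒ 20 days.
Without Electrical→Appliances, Appliances's earliest start moves from 7 to 0.
New critical path: Flooring→Tile = 8+12 = 20 ⇒ 20 days.

20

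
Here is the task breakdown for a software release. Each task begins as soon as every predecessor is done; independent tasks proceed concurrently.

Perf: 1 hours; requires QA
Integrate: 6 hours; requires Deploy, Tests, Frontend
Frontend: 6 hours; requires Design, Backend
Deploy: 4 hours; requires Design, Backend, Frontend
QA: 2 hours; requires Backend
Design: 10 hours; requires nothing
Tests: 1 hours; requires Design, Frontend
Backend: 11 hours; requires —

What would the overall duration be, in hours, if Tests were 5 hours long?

28

As given, the longest chain is Backend→Frontend→Deploy→Integrate = 11+6+4+6 = 27, so the finish is 27 hours.
Tests is off the critical path — its longest chain is 24 hours, giving 3 of slack.
New critical path: Backend→Frontend→Tests→Integrate = 11+6+5+6 = 28 ⇒ 28 hours.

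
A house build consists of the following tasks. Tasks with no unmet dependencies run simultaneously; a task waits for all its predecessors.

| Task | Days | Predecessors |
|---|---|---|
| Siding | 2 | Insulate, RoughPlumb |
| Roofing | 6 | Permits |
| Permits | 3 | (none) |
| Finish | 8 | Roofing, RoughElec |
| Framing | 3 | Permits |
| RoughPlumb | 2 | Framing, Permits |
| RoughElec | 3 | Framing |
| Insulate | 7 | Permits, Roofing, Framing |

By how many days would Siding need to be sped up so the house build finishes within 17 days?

1

Current finish: 18 days; target: 17.
Siding is on every critical path, so each day cut from Siding cuts the finish by one (this holds down to a finish of 17).
Need 18 − 17 = 1 day off Siding → Siding becomes 1 day, finish becomes 17.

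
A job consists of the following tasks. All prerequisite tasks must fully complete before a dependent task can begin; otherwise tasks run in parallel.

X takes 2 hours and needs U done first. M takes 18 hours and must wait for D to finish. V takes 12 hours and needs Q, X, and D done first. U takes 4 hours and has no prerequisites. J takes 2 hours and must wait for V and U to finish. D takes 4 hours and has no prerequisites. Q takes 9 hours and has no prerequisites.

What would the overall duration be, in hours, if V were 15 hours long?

26

As given, the longest chain is Q→V→J = 9+12+2 = 23, so the finish is 23 hours.
V lies on that path, so at 15 hours the path becomes 26 hours.
That remains the longest chain; total 26 hours.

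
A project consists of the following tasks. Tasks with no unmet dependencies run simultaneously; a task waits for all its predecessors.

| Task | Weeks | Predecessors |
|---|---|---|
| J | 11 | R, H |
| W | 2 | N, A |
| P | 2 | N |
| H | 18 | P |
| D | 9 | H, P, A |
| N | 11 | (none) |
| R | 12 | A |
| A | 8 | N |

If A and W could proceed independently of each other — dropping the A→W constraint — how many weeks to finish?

42

Before: longest chain N→P→H→J = 11+2+18+11 = 42, finish 42.
Without A→W, W's earliest start moves from 19 to 11.
After: N→P→H→J = 11+2+18+11 = 42 → 42 weeks.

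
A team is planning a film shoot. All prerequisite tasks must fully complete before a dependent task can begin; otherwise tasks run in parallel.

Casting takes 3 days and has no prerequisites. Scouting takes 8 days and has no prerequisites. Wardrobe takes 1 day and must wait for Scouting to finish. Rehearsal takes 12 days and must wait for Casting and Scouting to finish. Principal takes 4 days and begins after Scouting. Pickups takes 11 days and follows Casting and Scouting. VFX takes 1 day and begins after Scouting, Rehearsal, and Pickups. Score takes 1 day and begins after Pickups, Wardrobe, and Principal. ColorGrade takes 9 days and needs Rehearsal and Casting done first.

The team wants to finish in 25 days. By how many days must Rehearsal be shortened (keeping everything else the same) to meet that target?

Current finish: 29 days; target: 25.
Rehearsal is on every critical path, so each day cut from Rehearsal cuts the finish by one (this holds down to a finish of 20).
Need 29 − 25 = 4 days off Rehearsal → Rehearsal becomes 8 days, finish becomes 25.

4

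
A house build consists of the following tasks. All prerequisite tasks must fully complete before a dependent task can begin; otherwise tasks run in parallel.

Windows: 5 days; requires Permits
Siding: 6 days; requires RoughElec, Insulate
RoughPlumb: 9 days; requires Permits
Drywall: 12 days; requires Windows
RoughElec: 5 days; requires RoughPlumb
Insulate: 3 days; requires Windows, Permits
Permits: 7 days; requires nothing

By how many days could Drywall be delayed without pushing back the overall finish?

3

Critical path: Permits→RoughPlumb→RoughElec→Siding = 7+9+5+6 = 27, so the finish is 27 days.
Drywall finishes as early as 24 and must finish by 27.
So Drywall can slip 27 − 24 = 3 days.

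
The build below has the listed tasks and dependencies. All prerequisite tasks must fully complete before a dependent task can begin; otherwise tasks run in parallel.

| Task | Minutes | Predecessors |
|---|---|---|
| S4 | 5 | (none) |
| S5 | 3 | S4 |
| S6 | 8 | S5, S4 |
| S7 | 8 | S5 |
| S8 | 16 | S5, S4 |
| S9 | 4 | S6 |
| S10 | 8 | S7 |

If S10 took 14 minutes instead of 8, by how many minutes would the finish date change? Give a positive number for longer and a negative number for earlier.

As given, the longest chain is S4→S5→S7→S10 = 5+3+8+8 = 24, so the finish is 24 minutes.
S10 lies on that path, so at 14 minutes the path becomes 30 minutes.
No other chain overtakes it, so the finish is 30 minutes.
Change in finish: 30 − 24 = +6 minutes.

6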